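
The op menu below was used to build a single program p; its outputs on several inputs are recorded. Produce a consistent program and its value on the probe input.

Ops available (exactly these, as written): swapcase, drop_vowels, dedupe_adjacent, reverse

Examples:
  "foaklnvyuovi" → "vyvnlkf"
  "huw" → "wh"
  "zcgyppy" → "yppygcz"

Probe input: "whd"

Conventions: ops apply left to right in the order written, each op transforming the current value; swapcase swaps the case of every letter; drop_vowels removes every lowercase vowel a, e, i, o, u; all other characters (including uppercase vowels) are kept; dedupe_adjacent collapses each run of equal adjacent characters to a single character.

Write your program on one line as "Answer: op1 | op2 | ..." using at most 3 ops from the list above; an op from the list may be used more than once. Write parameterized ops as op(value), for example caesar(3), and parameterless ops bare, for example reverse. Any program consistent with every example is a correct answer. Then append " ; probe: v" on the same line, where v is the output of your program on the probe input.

reverse | drop_vowels ; probe: "dhw"

Check, running the answer program on each example:
  "foaklnvyuovi" -> "ivouyvnlkaof" -> "vyvnlkf"
  "huw" -> "wuh" -> "wh"
  "zcgyppy" -> "yppygcz" -> "yppygcz"
  probe: "whd" -> "dhw" -> "dhw"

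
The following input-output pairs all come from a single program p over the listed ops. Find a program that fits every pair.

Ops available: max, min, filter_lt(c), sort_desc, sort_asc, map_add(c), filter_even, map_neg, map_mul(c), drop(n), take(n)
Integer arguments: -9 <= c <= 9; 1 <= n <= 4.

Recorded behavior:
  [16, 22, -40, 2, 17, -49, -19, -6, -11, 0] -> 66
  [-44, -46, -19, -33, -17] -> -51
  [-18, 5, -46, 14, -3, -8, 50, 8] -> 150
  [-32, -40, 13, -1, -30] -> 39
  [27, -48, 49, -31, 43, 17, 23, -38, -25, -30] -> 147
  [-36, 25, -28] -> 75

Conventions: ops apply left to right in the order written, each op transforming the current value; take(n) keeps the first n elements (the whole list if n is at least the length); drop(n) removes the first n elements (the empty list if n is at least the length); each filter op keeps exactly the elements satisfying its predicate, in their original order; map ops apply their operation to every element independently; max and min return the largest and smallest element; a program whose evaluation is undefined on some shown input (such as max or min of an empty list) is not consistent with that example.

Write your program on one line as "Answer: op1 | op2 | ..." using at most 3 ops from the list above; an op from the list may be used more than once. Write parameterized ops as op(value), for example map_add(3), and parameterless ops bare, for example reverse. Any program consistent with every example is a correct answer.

sort_desc | map_mul(3) | max

Check, running the answer program on each example:
  [16, 22, -40, 2, 17, -49, -19, -6, -11, 0] -> [22, 17, 16, 2, 0, -6, -11, -19, -40, -49] -> [66, 51, 48, 6, 0, -18, -33, -57, -120, -147] -> 66
  [-44, -46, -19, -33, -17] -> [-17, -19, -33, -44, -46] -> [-51, -57, -99, -132, -138] -> -51
  [-18, 5, -46, 14, -3, -8, 50, 8] -> [50, 14, 8, 5, -3, -8, -18, -46] -> [150, 42, 24, 15, -9, -24, -54, -138] -> 150
  [-32, -40, 13, -1, -30] -> [13, -1, -30, -32, -40] -> [39, -3, -90, -96, -120] -> 39
  [27, -48, 49, -31, 43, 17, 23, -38, -25, -30] -> [49, 43, 27, 23, 17, -25, -30, -31, -38, -48] -> [147, 129, 81, 69, 51, -75, -90, -93, -114, -144] -> 147
  [-36, 25, -28] -> [25, -28, -36] -> [75, -84, -108] -> 75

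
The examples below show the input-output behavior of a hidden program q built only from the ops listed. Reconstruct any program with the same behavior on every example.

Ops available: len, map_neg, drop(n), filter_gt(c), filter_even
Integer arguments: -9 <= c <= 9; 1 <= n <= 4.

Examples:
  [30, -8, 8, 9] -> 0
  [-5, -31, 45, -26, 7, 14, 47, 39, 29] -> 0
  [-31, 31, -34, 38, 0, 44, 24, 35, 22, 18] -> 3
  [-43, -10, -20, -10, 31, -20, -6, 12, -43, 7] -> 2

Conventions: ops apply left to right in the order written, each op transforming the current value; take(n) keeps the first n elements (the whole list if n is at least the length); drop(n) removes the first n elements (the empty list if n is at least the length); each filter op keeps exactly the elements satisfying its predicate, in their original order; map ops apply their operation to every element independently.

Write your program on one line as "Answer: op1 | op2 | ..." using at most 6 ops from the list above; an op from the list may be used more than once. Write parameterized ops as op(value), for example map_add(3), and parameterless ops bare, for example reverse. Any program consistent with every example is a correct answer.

drop(2) | drop(4) | map_neg | filter_even | len

Check, running the answer program on each example:
  [30, -8, 8, 9] -> [8, 9] -> [] -> [] -> [] -> 0
  [-5, -31, 45, -26, 7, 14, 47, 39, 29] -> [45, -26, 7, 14, 47, 39, 29] -> [47, 39, 29] -> [-47, -39, -29] -> [] -> 0
  [-31, 31, -34, 38, 0, 44, 24, 35, 22, 18] -> [-34, 38, 0, 44, 24, 35, 22, 18] -> [24, 35, 22, 18] -> [-24, -35, -22, -18] -> [-24, -22, -18] -> 3
  [-43, -10, -20, -10, 31, -20, -6, 12, -43, 7] -> [-20, -10, 31, -20, -6, 12, -43, 7] -> [-6, 12, -43, 7] -> [6, -12, 43, -7] -> [6, -12] -> 2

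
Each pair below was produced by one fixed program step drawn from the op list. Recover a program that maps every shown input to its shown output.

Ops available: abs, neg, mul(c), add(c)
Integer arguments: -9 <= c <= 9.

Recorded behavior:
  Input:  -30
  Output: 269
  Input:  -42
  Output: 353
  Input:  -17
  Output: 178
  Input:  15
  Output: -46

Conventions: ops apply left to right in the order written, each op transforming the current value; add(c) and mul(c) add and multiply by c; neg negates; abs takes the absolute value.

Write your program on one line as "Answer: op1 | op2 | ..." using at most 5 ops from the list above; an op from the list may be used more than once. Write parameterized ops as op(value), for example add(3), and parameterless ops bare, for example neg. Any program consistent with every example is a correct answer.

add(-8) | mul(-7) | add(9) | add(-6)

Check, running the answer program on each example:
  -30 -> -38 -> 266 -> 275 -> 269
  -42 -> -50 -> 350 -> 359 -> 353
  -17 -> -25 -> 175 -> 184 -> 178
  15 -> 7 -> -49 -> -40 -> -46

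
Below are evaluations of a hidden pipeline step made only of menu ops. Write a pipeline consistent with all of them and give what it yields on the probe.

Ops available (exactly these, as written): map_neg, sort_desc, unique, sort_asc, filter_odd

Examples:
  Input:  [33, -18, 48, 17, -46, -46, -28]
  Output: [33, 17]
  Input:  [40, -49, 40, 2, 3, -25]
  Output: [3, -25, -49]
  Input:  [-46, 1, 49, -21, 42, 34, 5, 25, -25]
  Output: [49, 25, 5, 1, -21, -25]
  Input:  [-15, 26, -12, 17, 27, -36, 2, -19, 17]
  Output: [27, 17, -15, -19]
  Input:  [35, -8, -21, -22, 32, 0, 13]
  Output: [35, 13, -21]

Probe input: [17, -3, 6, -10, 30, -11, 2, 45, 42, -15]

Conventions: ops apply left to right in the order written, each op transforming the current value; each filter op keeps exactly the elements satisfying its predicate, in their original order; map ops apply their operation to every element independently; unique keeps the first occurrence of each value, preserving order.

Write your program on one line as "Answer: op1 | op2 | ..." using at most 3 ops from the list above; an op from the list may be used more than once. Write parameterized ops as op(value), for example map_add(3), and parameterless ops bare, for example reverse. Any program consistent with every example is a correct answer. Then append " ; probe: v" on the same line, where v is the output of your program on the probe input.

sort_desc | filter_odd | unique ; probe: [45, 17, -3, -11, -15]

Check, running the answer program on each example:
  [33, -18, 48, 17, -46, -46, -28] -> [48, 33, 17, -18, -28, -46, -46] -> [33, 17] -> [33, 17]
  [40, -49, 40, 2, 3, -25] -> [40, 40, 3, 2, -25, -49] -> [3, -25, -49] -> [3, -25, -49]
  [-46, 1, 49, -21, 42, 34, 5, 25, -25] -> [49, 42, 34, 25, 5, 1, -21, -25, -46] -> [49, 25, 5, 1, -21, -25] -> [49, 25, 5, 1, -21, -25]
  [-15, 26, -12, 17, 27, -36, 2, -19, 17] -> [27, 26, 17, 17, 2, -12, -15, -19, -36] -> [27, 17, 17, -15, -19] -> [27, 17, -15, -19]
  [35, -8, -21, -22, 32, 0, 13] -> [35, 32, 13, 0, -8, -21, -22] -> [35, 13, -21] -> [35, 13, -21]
  probe: [17, -3, 6, -10, 30, -11, 2, 45, 42, -15] -> [45, 42, 30, 17, 6, 2, -3, -10, -11, -15] -> [45, 17, -3, -11, -15] -> [45, 17, -3, -11, -15]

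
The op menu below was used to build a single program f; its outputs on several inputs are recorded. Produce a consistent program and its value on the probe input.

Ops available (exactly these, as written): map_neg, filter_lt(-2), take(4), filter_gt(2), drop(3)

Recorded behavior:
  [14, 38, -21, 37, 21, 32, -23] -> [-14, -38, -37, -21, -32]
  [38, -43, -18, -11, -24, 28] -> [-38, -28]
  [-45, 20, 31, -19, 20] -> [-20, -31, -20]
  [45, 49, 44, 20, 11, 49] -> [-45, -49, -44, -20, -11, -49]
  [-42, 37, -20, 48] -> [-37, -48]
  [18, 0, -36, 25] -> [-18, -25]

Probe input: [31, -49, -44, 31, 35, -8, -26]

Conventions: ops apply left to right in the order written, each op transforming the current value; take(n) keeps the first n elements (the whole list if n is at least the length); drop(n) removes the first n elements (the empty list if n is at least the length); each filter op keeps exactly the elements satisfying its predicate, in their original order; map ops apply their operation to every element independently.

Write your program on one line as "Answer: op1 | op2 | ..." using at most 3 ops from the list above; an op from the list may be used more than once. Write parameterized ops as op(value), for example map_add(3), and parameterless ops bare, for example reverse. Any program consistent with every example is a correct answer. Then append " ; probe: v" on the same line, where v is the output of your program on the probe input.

filter_gt(2) | map_neg ; probe: [-31, -31, -35]

Check, running the answer program on each example:
  [14, 38, -21, 37, 21, 32, -23] -> [14, 38, 37, 21, 32] -> [-14, -38, -37, -21, -32]
  [38, -43, -18, -11, -24, 28] -> [38, 28] -> [-38, -28]
  [-45, 20, 31, -19, 20] -> [20, 31, 20] -> [-20, -31, -20]
  [45, 49, 44, 20, 11, 49] -> [45, 49, 44, 20, 11, 49] -> [-45, -49, -44, -20, -11, -49]
  [-42, 37, -20, 48] -> [37, 48] -> [-37, -48]
  [18, 0, -36, 25] -> [18, 25] -> [-18, -25]
  probe: [31, -49, -44, 31, 35, -8, -26] -> [31, 31, 35] -> [-31, -31, -35]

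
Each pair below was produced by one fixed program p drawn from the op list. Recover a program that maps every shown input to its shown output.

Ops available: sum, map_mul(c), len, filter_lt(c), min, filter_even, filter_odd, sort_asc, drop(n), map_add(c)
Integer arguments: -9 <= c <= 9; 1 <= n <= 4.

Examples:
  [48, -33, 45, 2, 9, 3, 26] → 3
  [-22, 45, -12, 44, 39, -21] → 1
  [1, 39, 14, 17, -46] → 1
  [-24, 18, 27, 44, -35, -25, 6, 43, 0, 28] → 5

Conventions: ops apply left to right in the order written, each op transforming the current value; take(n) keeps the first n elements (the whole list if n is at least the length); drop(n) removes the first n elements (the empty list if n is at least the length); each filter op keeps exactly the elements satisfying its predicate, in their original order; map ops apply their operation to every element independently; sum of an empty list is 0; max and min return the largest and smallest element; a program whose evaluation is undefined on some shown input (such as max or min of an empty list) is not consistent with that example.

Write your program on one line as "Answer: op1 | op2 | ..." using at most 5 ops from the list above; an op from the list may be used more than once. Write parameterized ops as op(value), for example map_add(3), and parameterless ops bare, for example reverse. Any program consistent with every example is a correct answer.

filter_even | map_mul(-3) | filter_lt(7) | sort_asc | len

Check, running the answer program on each example:
  [48, -33, 45, 2, 9, 3, 26] -> [48, 2, 26] -> [-144, -6, -78] -> [-144, -6, -78] -> [-144, -78, -6] -> 3
  [-22, 45, -12, 44, 39, -21] -> [-22, -12, 44] -> [66, 36, -132] -> [-132] -> [-132] -> 1
  [1, 39, 14, 17, -46] -> [14, -46] -> [-42, 138] -> [-42] -> [-42] -> 1
  [-24, 18, 27, 44, -35, -25, 6, 43, 0, 28] -> [-24, 18, 44, 6, 0, 28] -> [72, -54, -132, -18, 0, -84] -> [-54, -132, -18, 0, -84] -> [-132, -84, -54, -18, 0] -> 5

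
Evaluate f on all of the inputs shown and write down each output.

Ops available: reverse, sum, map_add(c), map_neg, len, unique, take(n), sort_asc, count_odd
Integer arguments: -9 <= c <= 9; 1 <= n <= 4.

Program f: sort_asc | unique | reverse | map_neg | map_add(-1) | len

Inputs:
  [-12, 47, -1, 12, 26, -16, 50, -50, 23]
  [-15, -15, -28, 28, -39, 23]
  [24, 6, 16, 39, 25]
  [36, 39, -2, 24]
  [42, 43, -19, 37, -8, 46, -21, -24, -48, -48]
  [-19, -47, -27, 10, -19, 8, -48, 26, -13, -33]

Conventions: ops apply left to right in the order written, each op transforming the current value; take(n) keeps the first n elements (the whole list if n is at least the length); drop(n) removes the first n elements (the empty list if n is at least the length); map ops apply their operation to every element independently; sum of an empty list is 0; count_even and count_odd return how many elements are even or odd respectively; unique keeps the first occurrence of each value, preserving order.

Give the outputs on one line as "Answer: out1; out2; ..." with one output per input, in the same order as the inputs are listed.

Execution, op by op:
  [-12, 47, -1, 12, 26, -16, 50, -50, 23] -> [-50, -16, -12, -1, 12, 23, 26, 47, 50] -> [-50, -16, -12, -1, 12, 23, 26, 47, 50] -> [50, 47, 26, 23, 12, -1, -12, -16, -50] -> [-50, -47, -26, -23, -12, 1, 12, 16, 50] -> [-51, -48, -27, -24, -13, 0, 11, 15, 49] -> 9
  [-15, -15, -28, 28, -39, 23] -> [-39, -28, -15, -15, 23, 28] -> [-39, -28, -15, 23, 28] -> [28, 23, -15, -28, -39] -> [-28, -23, 15, 28, 39] -> [-29, -24, 14, 27, 38] -> 5
  [24, 6, 16, 39, 25] -> [6, 16, 24, 25, 39] -> [6, 16, 24, 25, 39] -> [39, 25, 24, 16, 6] -> [-39, -25, -24, -16, -6] -> [-40, -26, -25, -17, -7] -> 5
  [36, 39, -2, 24] -> [-2, 24, 36, 39] -> [-2, 24, 36, 39] -> [39, 36, 24, -2] -> [-39, -36, -24, 2] -> [-40, -37, -25, 1] -> 4
  [42, 43, -19, 37, -8, 46, -21, -24, -48, -48] -> [-48, -48, -24, -21, -19, -8, 37, 42, 43, 46] -> [-48, -24, -21, -19, -8, 37, 42, 43, 46] -> [46, 43, 42, 37, -8, -19, -21, -24, -48] -> [-46, -43, -42, -37, 8, 19, 21, 24, 48] -> [-47, -44, -43, -38, 7, 18, 20, 23, 47] -> 9
  [-19, -47, -27, 10, -19, 8, -48, 26, -13, -33] -> [-48, -47, -33, -27, -19, -19, -13, 8, 10, 26] -> [-48, -47, -33, -27, -19, -13, 8, 10, 26] -> [26, 10, 8, -13, -19, -27, -33, -47, -48] -> [-26, -10, -8, 13, 19, 27, 33, 47, 48] -> [-27, -11, -9, 12, 18, 26, 32, 46, 47] -> 9

9; 5; 5; 4; 9; 9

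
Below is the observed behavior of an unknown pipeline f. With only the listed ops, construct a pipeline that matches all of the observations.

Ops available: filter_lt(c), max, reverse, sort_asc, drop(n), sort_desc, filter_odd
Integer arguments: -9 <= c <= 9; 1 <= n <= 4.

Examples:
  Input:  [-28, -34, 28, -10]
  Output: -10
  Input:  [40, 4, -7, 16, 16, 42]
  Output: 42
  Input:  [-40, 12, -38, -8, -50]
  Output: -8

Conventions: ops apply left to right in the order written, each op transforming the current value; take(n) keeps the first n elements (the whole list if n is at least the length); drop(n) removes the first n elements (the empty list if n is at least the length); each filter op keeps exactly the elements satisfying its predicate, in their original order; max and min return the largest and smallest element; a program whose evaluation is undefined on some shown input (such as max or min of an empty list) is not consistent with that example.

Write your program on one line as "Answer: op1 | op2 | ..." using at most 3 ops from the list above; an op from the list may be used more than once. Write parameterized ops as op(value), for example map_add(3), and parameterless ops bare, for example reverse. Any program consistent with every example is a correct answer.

drop(3) | max

Check, running the answer program on each example:
  [-28, -34, 28, -10] -> [-10] -> -10
  [40, 4, -7, 16, 16, 42] -> [16, 16, 42] -> 42
  [-40, 12, -38, -8, -50] -> [-8, -50] -> -8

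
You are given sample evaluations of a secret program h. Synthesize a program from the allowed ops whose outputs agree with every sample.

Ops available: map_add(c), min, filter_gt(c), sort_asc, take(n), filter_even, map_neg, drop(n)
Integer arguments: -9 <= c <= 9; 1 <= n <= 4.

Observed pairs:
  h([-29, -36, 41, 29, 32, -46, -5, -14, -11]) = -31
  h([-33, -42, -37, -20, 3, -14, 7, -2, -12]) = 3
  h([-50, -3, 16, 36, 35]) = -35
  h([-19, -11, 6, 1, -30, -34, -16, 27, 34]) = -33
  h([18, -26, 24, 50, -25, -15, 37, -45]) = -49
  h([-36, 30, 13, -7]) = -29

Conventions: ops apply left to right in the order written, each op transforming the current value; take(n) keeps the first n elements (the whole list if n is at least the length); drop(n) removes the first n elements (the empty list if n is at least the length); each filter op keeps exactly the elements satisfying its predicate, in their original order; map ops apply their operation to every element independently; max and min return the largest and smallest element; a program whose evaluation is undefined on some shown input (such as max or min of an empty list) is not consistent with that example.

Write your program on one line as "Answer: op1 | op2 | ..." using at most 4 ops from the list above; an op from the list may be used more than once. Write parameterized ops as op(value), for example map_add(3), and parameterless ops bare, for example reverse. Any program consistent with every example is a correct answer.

map_neg | filter_even | map_add(1) | min

Check, running the answer program on each example:
  [-29, -36, 41, 29, 32, -46, -5, -14, -11] -> [29, 36, -41, -29, -32, 46, 5, 14, 11] -> [36, -32, 46, 14] -> [37, -31, 47, 15] -> -31
  [-33, -42, -37, -20, 3, -14, 7, -2, -12] -> [33, 42, 37, 20, -3, 14, -7, 2, 12] -> [42, 20, 14, 2, 12] -> [43, 21, 15, 3, 13] -> 3
  [-50, -3, 16, 36, 35] -> [50, 3, -16, -36, -35] -> [50, -16, -36] -> [51, -15, -35] -> -35
  [-19, -11, 6, 1, -30, -34, -16, 27, 34] -> [19, 11, -6, -1, 30, 34, 16, -27, -34] -> [-6, 30, 34, 16, -34] -> [-5, 31, 35, 17, -33] -> -33
  [18, -26, 24, 50, -25, -15, 37, -45] -> [-18, 26, -24, -50, 25, 15, -37, 45] -> [-18, 26, -24, -50] -> [-17, 27, -23, -49] -> -49
  [-36, 30, 13, -7] -> [36, -30, -13, 7] -> [36, -30] -> [37, -29] -> -29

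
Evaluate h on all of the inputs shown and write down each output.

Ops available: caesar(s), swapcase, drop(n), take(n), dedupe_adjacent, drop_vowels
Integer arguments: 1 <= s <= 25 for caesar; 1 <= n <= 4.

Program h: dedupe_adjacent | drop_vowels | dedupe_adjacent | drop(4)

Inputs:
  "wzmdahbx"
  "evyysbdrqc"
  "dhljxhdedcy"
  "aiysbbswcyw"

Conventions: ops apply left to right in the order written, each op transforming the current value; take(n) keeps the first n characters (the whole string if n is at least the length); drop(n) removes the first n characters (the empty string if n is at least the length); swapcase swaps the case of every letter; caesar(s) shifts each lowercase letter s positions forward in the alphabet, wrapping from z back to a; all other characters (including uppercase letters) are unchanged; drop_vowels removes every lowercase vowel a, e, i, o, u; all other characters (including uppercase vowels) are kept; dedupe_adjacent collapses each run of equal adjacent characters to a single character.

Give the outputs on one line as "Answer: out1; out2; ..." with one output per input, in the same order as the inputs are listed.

Execution, op by op:
  "wzmdahbx" -> "wzmdahbx" -> "wzmdhbx" -> "wzmdhbx" -> "hbx"
  "evyysbdrqc" -> "evysbdrqc" -> "vysbdrqc" -> "vysbdrqc" -> "drqc"
  "dhljxhdedcy" -> "dhljxhdedcy" -> "dhljxhddcy" -> "dhljxhdcy" -> "xhdcy"
  "aiysbbswcyw" -> "aiysbswcyw" -> "ysbswcyw" -> "ysbswcyw" -> "wcyw"

"hbx"; "drqc"; "xhdcy"; "wcyw"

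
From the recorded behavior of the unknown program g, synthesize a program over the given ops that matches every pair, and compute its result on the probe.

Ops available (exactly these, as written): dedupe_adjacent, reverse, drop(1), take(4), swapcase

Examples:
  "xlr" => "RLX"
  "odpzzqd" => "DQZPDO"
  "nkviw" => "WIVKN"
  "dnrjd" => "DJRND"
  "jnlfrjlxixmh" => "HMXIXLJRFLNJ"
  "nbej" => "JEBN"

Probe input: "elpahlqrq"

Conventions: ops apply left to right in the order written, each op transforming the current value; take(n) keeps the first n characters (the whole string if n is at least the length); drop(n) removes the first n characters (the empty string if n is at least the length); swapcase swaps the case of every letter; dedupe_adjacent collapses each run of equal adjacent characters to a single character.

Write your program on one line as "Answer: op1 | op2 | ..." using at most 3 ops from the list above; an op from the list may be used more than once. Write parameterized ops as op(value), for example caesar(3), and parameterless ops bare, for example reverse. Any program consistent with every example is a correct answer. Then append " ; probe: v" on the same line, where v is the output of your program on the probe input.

dedupe_adjacent | swapcase | reverse ; probe: "QRQLHAPLE"

Check, running the answer program on each example:
  "xlr" -> "xlr" -> "XLR" -> "RLX"
  "odpzzqd" -> "odpzqd" -> "ODPZQD" -> "DQZPDO"
  "nkviw" -> "nkviw" -> "NKVIW" -> "WIVKN"
  "dnrjd" -> "dnrjd" -> "DNRJD" -> "DJRND"
  "jnlfrjlxixmh" -> "jnlfrjlxixmh" -> "JNLFRJLXIXMH" -> "HMXIXLJRFLNJ"
  "nbej" -> "nbej" -> "NBEJ" -> "JEBN"
  probe: "elpahlqrq" -> "elpahlqrq" -> "ELPAHLQRQ" -> "QRQLHAPLE"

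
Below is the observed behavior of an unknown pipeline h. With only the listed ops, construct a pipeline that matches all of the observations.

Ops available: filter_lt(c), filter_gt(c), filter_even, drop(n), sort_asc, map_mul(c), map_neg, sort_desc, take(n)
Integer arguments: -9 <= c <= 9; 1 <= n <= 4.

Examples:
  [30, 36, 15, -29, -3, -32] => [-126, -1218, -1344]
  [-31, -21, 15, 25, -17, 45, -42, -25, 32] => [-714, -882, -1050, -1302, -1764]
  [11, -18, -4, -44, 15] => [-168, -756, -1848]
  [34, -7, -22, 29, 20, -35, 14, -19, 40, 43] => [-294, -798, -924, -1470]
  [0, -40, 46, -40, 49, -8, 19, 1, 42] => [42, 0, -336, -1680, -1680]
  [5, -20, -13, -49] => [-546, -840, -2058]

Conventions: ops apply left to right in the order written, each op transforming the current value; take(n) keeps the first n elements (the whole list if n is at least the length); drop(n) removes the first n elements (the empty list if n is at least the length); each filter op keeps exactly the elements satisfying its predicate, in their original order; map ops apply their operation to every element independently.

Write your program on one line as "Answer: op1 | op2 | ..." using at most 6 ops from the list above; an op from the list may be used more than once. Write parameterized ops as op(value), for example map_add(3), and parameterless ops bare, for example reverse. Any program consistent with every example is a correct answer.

filter_lt(7) | map_mul(-6) | filter_gt(-9) | sort_asc | map_mul(7) | map_neg

Check, running the answer program on each example:
  [30, 36, 15, -29, -3, -32] -> [-29, -3, -32] -> [174, 18, 192] -> [174, 18, 192] -> [18, 174, 192] -> [126, 1218, 1344] -> [-126, -1218, -1344]
  [-31, -21, 15, 25, -17, 45, -42, -25, 32] -> [-31, -21, -17, -42, -25] -> [186, 126, 102, 252, 150] -> [186, 126, 102, 252, 150] -> [102, 126, 150, 186, 252] -> [714, 882, 1050, 1302, 1764] -> [-714, -882, -1050, -1302, -1764]
  [11, -18, -4, -44, 15] -> [-18, -4, -44] -> [108, 24, 264] -> [108, 24, 264] -> [24, 108, 264] -> [168, 756, 1848] -> [-168, -756, -1848]
  [34, -7, -22, 29, 20, -35, 14, -19, 40, 43] -> [-7, -22, -35, -19] -> [42, 132, 210, 114] -> [42, 132, 210, 114] -> [42, 114, 132, 210] -> [294, 798, 924, 1470] -> [-294, -798, -924, -1470]
  [0, -40, 46, -40, 49, -8, 19, 1, 42] -> [0, -40, -40, -8, 1] -> [0, 240, 240, 48, -6] -> [0, 240, 240, 48, -6] -> [-6, 0, 48, 240, 240] -> [-42, 0, 336, 1680, 1680] -> [42, 0, -336, -1680, -1680]
  [5, -20, -13, -49] -> [5, -20, -13, -49] -> [-30, 120, 78, 294] -> [120, 78, 294] -> [78, 120, 294] -> [546, 840, 2058] -> [-546, -840, -2058]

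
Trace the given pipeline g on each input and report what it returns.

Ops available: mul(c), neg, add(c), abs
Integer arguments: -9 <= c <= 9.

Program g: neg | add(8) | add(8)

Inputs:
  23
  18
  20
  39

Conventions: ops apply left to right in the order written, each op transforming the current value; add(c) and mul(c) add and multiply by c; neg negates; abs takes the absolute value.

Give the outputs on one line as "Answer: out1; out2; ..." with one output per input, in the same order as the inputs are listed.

-7; -2; -4; -23

Execution, op by op:
  23 -> -23 -> -15 -> -7
  18 -> -18 -> -10 -> -2
  20 -> -20 -> -12 -> -4
  39 -> -39 -> -31 -> -23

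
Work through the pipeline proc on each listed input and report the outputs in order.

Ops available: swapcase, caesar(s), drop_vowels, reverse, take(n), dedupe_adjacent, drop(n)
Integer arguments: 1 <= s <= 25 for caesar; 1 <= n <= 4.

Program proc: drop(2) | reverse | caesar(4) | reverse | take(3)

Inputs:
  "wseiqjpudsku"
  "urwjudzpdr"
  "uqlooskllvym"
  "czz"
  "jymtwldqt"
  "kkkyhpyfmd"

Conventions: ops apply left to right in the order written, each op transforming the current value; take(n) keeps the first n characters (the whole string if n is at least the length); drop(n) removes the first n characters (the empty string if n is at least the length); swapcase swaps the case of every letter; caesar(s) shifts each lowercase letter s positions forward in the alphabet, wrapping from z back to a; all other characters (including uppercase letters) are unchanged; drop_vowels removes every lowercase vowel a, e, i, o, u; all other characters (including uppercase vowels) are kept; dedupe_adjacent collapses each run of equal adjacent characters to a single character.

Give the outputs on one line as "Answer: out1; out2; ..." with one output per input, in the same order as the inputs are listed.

"imu"; "any"; "pss"; "d"; "qxa"; "ocl"

Execution, op by op:
  "wseiqjpudsku" -> "eiqjpudsku" -> "uksdupjqie" -> "yowhytnumi" -> "imuntyhwoy" -> "imu"
  "urwjudzpdr" -> "wjudzpdr" -> "rdpzdujw" -> "vhtdhyna" -> "anyhdthv" -> "any"
  "uqlooskllvym" -> "looskllvym" -> "myvllksool" -> "qczppowssp" -> "psswoppzcq" -> "pss"
  "czz" -> "z" -> "z" -> "d" -> "d" -> "d"
  "jymtwldqt" -> "mtwldqt" -> "tqdlwtm" -> "xuhpaxq" -> "qxaphux" -> "qxa"
  "kkkyhpyfmd" -> "kyhpyfmd" -> "dmfyphyk" -> "hqjctlco" -> "ocltcjqh" -> "ocl"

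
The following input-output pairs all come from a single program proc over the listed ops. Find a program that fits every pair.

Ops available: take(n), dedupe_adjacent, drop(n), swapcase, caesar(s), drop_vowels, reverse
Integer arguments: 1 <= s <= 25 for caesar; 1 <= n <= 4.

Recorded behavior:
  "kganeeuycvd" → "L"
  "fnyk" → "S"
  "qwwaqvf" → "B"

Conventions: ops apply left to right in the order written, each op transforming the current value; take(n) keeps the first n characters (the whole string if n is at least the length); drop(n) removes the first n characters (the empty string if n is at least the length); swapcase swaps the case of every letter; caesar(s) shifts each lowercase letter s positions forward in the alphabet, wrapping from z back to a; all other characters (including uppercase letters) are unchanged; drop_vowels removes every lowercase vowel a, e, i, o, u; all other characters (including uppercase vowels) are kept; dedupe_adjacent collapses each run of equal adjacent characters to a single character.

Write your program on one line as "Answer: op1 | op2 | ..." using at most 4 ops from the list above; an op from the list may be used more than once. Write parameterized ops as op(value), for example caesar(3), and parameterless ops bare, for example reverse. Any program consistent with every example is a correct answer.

take(2) | caesar(5) | drop(1) | swapcase

Check, running the answer program on each example:
  "kganeeuycvd" -> "kg" -> "pl" -> "l" -> "L"
  "fnyk" -> "fn" -> "ks" -> "s" -> "S"
  "qwwaqvf" -> "qw" -> "vb" -> "b" -> "B"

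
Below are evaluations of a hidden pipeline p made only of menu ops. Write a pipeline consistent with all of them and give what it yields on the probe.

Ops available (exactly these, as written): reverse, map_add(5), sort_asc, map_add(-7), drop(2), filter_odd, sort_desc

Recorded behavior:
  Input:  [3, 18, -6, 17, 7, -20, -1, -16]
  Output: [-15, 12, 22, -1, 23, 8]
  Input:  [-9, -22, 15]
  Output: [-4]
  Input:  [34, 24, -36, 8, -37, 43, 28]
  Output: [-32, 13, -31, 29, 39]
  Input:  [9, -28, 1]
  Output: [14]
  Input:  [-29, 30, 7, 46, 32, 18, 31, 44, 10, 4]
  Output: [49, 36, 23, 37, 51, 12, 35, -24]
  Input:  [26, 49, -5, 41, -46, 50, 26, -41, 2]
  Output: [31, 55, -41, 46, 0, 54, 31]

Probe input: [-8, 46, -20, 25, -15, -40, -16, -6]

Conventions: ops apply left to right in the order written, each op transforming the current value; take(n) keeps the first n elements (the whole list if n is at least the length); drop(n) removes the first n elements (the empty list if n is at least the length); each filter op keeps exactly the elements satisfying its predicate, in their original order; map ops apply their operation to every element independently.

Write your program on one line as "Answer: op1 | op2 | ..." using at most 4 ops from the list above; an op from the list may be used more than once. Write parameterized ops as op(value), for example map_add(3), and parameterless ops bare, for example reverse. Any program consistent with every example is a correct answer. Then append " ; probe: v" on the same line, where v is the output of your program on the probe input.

reverse | map_add(5) | drop(2) ; probe: [-35, -10, 30, -15, 51, -3]

Check, running the answer program on each example:
  [3, 18, -6, 17, 7, -20, -1, -16] -> [-16, -1, -20, 7, 17, -6, 18, 3] -> [-11, 4, -15, 12, 22, -1, 23, 8] -> [-15, 12, 22, -1, 23, 8]
  [-9, -22, 15] -> [15, -22, -9] -> [20, -17, -4] -> [-4]
  [34, 24, -36, 8, -37, 43, 28] -> [28, 43, -37, 8, -36, 24, 34] -> [33, 48, -32, 13, -31, 29, 39] -> [-32, 13, -31, 29, 39]
  [9, -28, 1] -> [1, -28, 9] -> [6, -23, 14] -> [14]
  [-29, 30, 7, 46, 32, 18, 31, 44, 10, 4] -> [4, 10, 44, 31, 18, 32, 46, 7, 30, -29] -> [9, 15, 49, 36, 23, 37, 51, 12, 35, -24] -> [49, 36, 23, 37, 51, 12, 35, -24]
  [26, 49, -5, 41, -46, 50, 26, -41, 2] -> [2, -41, 26, 50, -46, 41, -5, 49, 26] -> [7, -36, 31, 55, -41, 46, 0, 54, 31] -> [31, 55, -41, 46, 0, 54, 31]
  probe: [-8, 46, -20, 25, -15, -40, -16, -6] -> [-6, -16, -40, -15, 25, -20, 46, -8] -> [-1, -11, -35, -10, 30, -15, 51, -3] -> [-35, -10, 30, -15, 51, -3]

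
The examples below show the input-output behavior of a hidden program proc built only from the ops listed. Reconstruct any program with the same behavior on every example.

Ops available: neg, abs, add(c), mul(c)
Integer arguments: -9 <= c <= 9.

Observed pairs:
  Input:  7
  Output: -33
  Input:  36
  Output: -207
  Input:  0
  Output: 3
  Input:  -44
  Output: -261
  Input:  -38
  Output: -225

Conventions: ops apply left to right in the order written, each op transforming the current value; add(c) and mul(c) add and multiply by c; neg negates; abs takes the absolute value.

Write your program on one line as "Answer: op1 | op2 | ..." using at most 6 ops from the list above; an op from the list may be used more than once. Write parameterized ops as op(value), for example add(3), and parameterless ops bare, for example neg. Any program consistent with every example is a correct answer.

mul(-2) | add(1) | abs | mul(-3) | add(6)

Check, running the answer program on each example:
  7 -> -14 -> -13 -> 13 -> -39 -> -33
  36 -> -72 -> -71 -> 71 -> -213 -> -207
  0 -> 0 -> 1 -> 1 -> -3 -> 3
  -44 -> 88 -> 89 -> 89 -> -267 -> -261
  -38 -> 76 -> 77 -> 77 -> -231 -> -225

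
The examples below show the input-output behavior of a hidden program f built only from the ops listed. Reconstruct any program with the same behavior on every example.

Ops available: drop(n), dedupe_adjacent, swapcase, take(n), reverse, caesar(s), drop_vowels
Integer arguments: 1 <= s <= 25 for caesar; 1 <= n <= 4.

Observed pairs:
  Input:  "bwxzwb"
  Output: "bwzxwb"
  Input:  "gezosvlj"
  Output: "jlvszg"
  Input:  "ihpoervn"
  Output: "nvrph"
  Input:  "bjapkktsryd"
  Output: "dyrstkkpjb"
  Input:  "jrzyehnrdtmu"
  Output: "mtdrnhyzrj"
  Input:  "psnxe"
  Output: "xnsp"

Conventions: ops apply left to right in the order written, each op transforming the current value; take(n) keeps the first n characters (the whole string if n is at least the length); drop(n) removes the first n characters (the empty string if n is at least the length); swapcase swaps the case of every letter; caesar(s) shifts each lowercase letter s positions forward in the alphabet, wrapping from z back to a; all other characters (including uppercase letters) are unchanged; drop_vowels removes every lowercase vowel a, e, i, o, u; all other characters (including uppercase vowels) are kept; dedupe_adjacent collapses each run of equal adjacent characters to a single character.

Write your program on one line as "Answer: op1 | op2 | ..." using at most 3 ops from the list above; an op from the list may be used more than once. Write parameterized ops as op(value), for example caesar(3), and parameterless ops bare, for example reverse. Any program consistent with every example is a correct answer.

drop_vowels | reverse

Check, running the answer program on each example:
  "bwxzwb" -> "bwxzwb" -> "bwzxwb"
  "gezosvlj" -> "gzsvlj" -> "jlvszg"
  "ihpoervn" -> "hprvn" -> "nvrph"
  "bjapkktsryd" -> "bjpkktsryd" -> "dyrstkkpjb"
  "jrzyehnrdtmu" -> "jrzyhnrdtm" -> "mtdrnhyzrj"
  "psnxe" -> "psnx" -> "xnsp"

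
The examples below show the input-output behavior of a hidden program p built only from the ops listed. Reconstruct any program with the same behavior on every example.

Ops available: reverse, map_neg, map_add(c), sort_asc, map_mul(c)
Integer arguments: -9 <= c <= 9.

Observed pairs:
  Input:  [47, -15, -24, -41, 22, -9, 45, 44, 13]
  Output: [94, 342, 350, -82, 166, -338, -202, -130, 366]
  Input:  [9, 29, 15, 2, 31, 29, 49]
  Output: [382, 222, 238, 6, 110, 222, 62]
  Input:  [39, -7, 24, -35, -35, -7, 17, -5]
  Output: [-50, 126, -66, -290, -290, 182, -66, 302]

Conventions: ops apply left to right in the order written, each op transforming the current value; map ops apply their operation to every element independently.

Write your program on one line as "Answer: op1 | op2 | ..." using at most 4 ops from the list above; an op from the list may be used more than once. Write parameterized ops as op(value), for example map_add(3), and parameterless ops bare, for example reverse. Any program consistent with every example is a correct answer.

map_mul(8) | map_add(-4) | reverse | map_add(-6)

Check, running the answer program on each example:
  [47, -15, -24, -41, 22, -9, 45, 44, 13] -> [376, -120, -192, -328, 176, -72, 360, 352, 104] -> [372, -124, -196, -332, 172, -76, 356, 348, 100] -> [100, 348, 356, -76, 172, -332, -196, -124, 372] -> [94, 342, 350, -82, 166, -338, -202, -130, 366]
  [9, 29, 15, 2, 31, 29, 49] -> [72, 232, 120, 16, 248, 232, 392] -> [68, 228, 116, 12, 244, 228, 388] -> [388, 228, 244, 12, 116, 228, 68] -> [382, 222, 238, 6, 110, 222, 62]
  [39, -7, 24, -35, -35, -7, 17, -5] -> [312, -56, 192, -280, -280, -56, 136, -40] -> [308, -60, 188, -284, -284, -60, 132, -44] -> [-44, 132, -60, -284, -284, 188, -60, 308] -> [-50, 126, -66, -290, -290, 182, -66, 302]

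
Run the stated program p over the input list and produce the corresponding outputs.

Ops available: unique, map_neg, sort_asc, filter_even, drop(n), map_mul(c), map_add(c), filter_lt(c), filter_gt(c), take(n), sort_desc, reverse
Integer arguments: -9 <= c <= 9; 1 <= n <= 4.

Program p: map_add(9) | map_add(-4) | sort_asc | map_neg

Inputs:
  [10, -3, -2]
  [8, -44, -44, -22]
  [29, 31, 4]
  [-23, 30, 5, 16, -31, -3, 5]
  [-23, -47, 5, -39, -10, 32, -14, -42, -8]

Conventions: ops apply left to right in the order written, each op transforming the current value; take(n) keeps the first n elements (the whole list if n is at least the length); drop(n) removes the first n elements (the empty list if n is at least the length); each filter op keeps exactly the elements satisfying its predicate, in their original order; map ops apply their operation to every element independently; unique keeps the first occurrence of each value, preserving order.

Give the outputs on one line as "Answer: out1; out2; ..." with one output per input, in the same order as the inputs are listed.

[-2, -3, -15]; [39, 39, 17, -13]; [-9, -34, -36]; [26, 18, -2, -10, -10, -21, -35]; [42, 37, 34, 18, 9, 5, 3, -10, -37]

Execution, op by op:
  [10, -3, -2] -> [19, 6, 7] -> [15, 2, 3] -> [2, 3, 15] -> [-2, -3, -15]
  [8, -44, -44, -22] -> [17, -35, -35, -13] -> [13, -39, -39, -17] -> [-39, -39, -17, 13] -> [39, 39, 17, -13]
  [29, 31, 4] -> [38, 40, 13] -> [34, 36, 9] -> [9, 34, 36] -> [-9, -34, -36]
  [-23, 30, 5, 16, -31, -3, 5] -> [-14, 39, 14, 25, -22, 6, 14] -> [-18, 35, 10, 21, -26, 2, 10] -> [-26, -18, 2, 10, 10, 21, 35] -> [26, 18, -2, -10, -10, -21, -35]
  [-23, -47, 5, -39, -10, 32, -14, -42, -8] -> [-14, -38, 14, -30, -1, 41, -5, -33, 1] -> [-18, -42, 10, -34, -5, 37, -9, -37, -3] -> [-42, -37, -34, -18, -9, -5, -3, 10, 37] -> [42, 37, 34, 18, 9, 5, 3, -10, -37]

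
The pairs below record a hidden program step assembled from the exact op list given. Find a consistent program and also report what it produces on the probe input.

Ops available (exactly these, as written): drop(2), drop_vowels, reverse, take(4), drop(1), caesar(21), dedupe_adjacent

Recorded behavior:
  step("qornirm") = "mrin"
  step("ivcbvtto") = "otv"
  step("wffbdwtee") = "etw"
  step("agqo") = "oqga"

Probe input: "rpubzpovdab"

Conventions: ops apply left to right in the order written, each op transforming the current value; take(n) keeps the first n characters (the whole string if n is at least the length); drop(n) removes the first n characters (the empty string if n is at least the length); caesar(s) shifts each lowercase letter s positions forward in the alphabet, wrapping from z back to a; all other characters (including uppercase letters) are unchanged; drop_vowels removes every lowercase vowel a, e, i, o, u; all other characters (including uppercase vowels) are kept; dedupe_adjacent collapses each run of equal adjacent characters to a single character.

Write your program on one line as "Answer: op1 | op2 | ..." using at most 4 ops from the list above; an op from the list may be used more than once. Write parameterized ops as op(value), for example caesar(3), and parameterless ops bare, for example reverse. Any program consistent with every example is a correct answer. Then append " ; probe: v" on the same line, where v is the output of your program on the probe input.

reverse | take(4) | dedupe_adjacent ; probe: "badv"

Check, running the answer program on each example:
  "qornirm" -> "mrinroq" -> "mrin" -> "mrin"
  "ivcbvtto" -> "ottvbcvi" -> "ottv" -> "otv"
  "wffbdwtee" -> "eetwdbffw" -> "eetw" -> "etw"
  "agqo" -> "oqga" -> "oqga" -> "oqga"
  probe: "rpubzpovdab" -> "badvopzbupr" -> "badv" -> "badv"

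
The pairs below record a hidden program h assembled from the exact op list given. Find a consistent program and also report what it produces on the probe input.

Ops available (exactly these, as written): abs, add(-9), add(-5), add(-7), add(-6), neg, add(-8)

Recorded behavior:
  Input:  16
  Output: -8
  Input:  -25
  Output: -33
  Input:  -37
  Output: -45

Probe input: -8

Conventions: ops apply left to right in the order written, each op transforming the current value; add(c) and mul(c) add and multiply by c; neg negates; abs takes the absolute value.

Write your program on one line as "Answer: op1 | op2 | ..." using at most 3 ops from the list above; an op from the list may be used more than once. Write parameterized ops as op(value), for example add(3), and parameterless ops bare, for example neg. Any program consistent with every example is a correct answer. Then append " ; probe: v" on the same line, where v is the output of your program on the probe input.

add(-8) | abs | neg ; probe: -16

Check, running the answer program on each example:
  16 -> 8 -> 8 -> -8
  -25 -> -33 -> 33 -> -33
  -37 -> -45 -> 45 -> -45
  probe: -8 -> -16 -> 16 -> -16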